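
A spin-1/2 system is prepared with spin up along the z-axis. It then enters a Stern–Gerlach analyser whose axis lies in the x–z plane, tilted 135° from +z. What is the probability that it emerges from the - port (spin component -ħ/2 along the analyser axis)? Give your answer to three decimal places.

0.854

For spin-½, the probability of finding spin-up along an axis at angle θ to the initial spin direction is cos²(θ/2); spin-down is sin²(θ/2).
θ = 135°, so P = sin²(67.5°) ≈ 0.854.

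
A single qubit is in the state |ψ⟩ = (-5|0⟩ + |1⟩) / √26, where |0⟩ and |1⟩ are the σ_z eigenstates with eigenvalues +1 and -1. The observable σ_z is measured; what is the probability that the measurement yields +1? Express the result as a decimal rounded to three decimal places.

0.962

The +1 outcome corresponds to |0⟩. Its amplitude in |ψ⟩ is -5/√26.
P = |-5|² / 26 = 25/26.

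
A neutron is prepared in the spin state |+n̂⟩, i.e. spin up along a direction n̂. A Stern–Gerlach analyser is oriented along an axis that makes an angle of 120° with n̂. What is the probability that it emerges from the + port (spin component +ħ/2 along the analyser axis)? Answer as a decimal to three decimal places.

For spin-½, the probability of finding spin-up along an axis at angle θ to the initial spin direction is cos²(θ/2); spin-down is sin²(θ/2).
θ = 120°, so P = cos²(60°) ≈ 0.250.

0.250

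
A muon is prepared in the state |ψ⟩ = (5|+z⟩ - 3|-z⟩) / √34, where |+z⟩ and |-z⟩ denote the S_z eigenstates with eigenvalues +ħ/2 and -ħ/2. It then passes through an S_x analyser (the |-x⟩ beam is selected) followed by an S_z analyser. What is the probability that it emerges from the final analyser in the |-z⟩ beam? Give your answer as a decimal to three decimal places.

First analyser (S_x): P(|-x⟩) = |⟨-x|ψ⟩|² = 64/68.
After stage 1 the state is |-x⟩; P(|-z⟩) = |⟨-z|-x⟩|² = 1/2.
Joint probability = 64/68 × 1/2 = 0.471.

0.471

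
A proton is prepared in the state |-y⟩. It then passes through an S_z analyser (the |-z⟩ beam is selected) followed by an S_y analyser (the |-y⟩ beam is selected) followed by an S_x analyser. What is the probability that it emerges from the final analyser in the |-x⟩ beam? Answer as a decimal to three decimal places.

0.125

First analyser (S_z): from |-y⟩, P(|-z⟩) = 1/2.
After stage 1 the state is |-z⟩; P(|-y⟩) = |⟨-y|-z⟩|² = 1/2.
After stage 2 the state is |-y⟩; P(|-x⟩) = |⟨-x|-y⟩|² = 1/2.
Joint probability = 1/2 × 1/2 × 1/2 = 0.125.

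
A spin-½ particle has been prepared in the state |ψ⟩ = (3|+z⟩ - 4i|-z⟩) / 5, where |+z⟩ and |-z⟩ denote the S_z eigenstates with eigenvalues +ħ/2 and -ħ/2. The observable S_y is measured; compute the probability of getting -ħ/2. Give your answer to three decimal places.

|-y⟩ = (|+z⟩ - i|-z⟩)/√2, so ⟨-y|ψ⟩ = (7) / (√2·5).
P = |7|² / 50 = 49/50.

0.980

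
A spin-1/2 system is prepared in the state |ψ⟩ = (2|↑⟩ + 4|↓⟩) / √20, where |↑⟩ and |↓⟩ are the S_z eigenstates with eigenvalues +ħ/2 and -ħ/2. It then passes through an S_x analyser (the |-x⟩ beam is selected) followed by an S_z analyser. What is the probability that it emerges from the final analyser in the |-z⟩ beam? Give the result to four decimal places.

0.0500

First analyser (S_x): P(|-x⟩) = |⟨-x|ψ⟩|² = 4/40.
After stage 1 the state is |-x⟩; P(|-z⟩) = |⟨-z|-x⟩|² = 1/2.
Joint probability = 4/40 × 1/2 = 0.0500.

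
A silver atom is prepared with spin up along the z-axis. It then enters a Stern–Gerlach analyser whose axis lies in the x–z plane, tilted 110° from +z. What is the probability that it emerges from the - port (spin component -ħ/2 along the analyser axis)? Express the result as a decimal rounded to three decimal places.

For spin-½, the probability of finding spin-up along an axis at angle θ to the initial spin direction is cos²(θ/2); spin-down is sin²(θ/2).
θ = 110°, so P = sin²(55°) ≈ 0.671.

0.671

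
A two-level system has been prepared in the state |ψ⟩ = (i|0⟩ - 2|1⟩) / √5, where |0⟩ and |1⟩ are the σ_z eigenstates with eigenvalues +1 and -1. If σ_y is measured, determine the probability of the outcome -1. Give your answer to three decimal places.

|-y⟩ = (|0⟩ - i|1⟩)/√2, so ⟨-y|ψ⟩ = (-i) / (√2·√5).
P = |-i|² / 10 = 1/10.

0.100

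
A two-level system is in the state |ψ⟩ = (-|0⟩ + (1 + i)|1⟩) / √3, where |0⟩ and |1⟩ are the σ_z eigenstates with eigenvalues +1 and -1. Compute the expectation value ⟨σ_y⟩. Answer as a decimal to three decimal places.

⟨σ_y⟩ = 2 Im(a* b)/(|a|²+|b|²) with a = -1, b = (1 + i).
a* b = (-1 - i), so ⟨σ_y⟩ = -2/3.

-0.667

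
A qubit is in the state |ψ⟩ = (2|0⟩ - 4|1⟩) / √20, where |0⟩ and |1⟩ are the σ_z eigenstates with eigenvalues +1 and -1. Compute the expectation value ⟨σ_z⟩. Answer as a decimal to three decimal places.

⟨σ_z⟩ = |a|² - |b|² divided by |a|²+|b|², with a, b the |0⟩, |1⟩ amplitudes.
= (4 - 16)/20 = -12/20.

-0.600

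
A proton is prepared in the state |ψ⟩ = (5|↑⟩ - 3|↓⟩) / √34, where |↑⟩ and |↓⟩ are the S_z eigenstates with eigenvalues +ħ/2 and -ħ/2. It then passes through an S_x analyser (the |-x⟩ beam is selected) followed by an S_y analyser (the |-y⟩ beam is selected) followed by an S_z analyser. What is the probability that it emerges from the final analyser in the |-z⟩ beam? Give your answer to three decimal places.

0.235

First analyser (S_x): P(|-x⟩) = |⟨-x|ψ⟩|² = 64/68.
After stage 1 the state is |-x⟩; P(|-y⟩) = |⟨-y|-x⟩|² = 1/2.
After stage 2 the state is |-y⟩; P(|-z⟩) = |⟨-z|-y⟩|² = 1/2.
Joint probability = 64/68 × 1/2 × 1/2 = 0.235.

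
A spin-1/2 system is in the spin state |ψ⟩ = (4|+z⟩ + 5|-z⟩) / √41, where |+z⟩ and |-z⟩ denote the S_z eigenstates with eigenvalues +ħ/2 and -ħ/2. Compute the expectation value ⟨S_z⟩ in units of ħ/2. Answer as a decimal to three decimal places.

⟨σ_z⟩ = |a|² - |b|² divided by |a|²+|b|², with a, b the |+z⟩, |-z⟩ amplitudes.
= (16 - 25)/41 = -9/41.
⟨S_z⟩ = (ħ/2)·⟨σ_z⟩.

-0.220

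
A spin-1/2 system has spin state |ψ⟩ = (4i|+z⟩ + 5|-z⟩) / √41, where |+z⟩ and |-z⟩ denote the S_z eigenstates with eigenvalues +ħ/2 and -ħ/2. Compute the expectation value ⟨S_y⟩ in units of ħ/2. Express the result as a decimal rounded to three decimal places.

⟨σ_y⟩ = 2 Im(a* b)/(|a|²+|b|²) with a = 4i, b = 5.
a* b = -20i, so ⟨σ_y⟩ = -40/41.
⟨S_y⟩ = (ħ/2)·⟨σ_y⟩.

-0.976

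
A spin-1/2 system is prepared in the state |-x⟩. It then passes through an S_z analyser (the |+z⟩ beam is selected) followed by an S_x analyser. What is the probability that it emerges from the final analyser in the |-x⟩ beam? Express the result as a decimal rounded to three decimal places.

0.250

First analyser (S_z): from |-x⟩, P(|+z⟩) = 1/2.
After stage 1 the state is |+z⟩; P(|-x⟩) = |⟨-x|+z⟩|² = 1/2.
Joint probability = 1/2 × 1/2 = 0.250.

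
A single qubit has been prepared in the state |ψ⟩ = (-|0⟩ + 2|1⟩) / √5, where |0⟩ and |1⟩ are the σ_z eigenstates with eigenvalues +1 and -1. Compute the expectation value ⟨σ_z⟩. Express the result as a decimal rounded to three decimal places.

⟨σ_z⟩ = |a|² - |b|² divided by |a|²+|b|², with a, b the |0⟩, |1⟩ amplitudes.
= (1 - 4)/5 = -3/5.

-0.600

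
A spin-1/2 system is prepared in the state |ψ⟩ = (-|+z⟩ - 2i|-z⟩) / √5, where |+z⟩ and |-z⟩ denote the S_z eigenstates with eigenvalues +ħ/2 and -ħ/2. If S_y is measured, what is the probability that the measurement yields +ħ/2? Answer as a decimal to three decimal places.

0.900

|+y⟩ = (|+z⟩ + i|-z⟩)/√2, so ⟨+y|ψ⟩ = (-3) / (√2·√5).
P = |-3|² / 10 = 9/10.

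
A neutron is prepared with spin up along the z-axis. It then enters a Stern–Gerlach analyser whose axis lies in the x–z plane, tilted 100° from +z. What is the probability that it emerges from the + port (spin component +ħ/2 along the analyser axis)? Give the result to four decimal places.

For spin-½, the probability of finding spin-up along an axis at angle θ to the initial spin direction is cos²(θ/2); spin-down is sin²(θ/2).
θ = 100°, so P = cos²(50°) ≈ 0.4132.

0.4132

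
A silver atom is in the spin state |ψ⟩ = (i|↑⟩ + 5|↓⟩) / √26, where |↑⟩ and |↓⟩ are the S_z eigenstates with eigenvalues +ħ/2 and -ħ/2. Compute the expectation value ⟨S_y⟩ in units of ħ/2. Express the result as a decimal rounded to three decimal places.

⟨σ_y⟩ = 2 Im(a* b)/(|a|²+|b|²) with a = i, b = 5.
a* b = -5i, so ⟨σ_y⟩ = -10/26.
⟨S_y⟩ = (ħ/2)·⟨σ_y⟩.

-0.385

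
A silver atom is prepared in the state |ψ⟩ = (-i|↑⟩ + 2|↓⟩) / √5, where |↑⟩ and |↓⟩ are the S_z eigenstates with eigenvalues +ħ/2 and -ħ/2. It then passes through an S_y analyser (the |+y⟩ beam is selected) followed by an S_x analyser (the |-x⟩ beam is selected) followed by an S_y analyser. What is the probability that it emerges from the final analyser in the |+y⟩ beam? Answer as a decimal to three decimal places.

First analyser (S_y): P(|+y⟩) = |⟨+y|ψ⟩|² = 9/10.
After stage 1 the state is |+y⟩; P(|-x⟩) = |⟨-x|+y⟩|² = 1/2.
After stage 2 the state is |-x⟩; P(|+y⟩) = |⟨+y|-x⟩|² = 1/2.
Joint probability = 9/10 × 1/2 × 1/2 = 0.225.

0.225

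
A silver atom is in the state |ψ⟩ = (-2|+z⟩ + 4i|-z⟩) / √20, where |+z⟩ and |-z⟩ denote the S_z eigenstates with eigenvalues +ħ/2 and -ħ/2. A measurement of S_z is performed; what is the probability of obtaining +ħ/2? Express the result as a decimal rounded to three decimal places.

0.200

The +ħ/2 outcome corresponds to |+z⟩. Its amplitude in |ψ⟩ is -2/√20.
P = |-2|² / 20 = 4/20.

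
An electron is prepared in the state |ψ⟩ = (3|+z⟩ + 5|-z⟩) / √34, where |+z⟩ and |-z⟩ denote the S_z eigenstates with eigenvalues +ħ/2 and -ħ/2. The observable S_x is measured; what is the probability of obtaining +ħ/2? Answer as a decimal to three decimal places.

0.941

|+x⟩ = (|+z⟩ + |-z⟩)/√2, so ⟨+x|ψ⟩ = (8) / (√2·√34).
P = |8|² / 68 = 64/68.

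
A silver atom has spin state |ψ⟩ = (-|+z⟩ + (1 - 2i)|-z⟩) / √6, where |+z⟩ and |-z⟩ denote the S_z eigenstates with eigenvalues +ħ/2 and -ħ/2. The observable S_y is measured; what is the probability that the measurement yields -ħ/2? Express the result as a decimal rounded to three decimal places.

0.167

|-y⟩ = (|+z⟩ - i|-z⟩)/√2, so ⟨-y|ψ⟩ = (1 + i) / (√2·√6).
P = |1 + i|² / 12 = 2/12.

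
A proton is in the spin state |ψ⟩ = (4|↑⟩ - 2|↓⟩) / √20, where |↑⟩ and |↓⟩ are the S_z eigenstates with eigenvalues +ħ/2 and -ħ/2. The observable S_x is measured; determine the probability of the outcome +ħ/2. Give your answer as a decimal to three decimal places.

|+x⟩ = (|↑⟩ + |↓⟩)/√2, so ⟨+x|ψ⟩ = (2) / (√2·√20).
P = |2|² / 40 = 4/40.

0.100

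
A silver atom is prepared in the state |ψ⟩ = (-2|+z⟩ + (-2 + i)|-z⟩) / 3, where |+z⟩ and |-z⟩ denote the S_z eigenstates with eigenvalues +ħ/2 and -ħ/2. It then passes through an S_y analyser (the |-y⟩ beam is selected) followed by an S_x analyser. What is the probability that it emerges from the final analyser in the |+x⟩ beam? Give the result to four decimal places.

First analyser (S_y): P(|-y⟩) = |⟨-y|ψ⟩|² = 13/18.
After stage 1 the state is |-y⟩; P(|+x⟩) = |⟨+x|-y⟩|² = 1/2.
Joint probability = 13/18 × 1/2 = 0.3611.

0.3611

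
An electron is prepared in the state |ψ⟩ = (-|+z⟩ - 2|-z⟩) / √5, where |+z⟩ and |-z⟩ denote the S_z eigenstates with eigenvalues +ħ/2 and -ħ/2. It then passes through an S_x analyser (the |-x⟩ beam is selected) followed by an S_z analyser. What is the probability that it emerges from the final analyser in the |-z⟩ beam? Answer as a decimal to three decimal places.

First analyser (S_x): P(|-x⟩) = |⟨-x|ψ⟩|² = 1/10.
After stage 1 the state is |-x⟩; P(|-z⟩) = |⟨-z|-x⟩|² = 1/2.
Joint probability = 1/10 × 1/2 = 0.050.

0.050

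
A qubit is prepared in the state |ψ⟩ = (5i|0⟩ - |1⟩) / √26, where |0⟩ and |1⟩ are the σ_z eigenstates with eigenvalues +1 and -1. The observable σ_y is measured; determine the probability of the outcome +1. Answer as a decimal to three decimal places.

0.692

|+y⟩ = (|0⟩ + i|1⟩)/√2, so ⟨+y|ψ⟩ = (6i) / (√2·√26).
P = |6i|² / 52 = 36/52.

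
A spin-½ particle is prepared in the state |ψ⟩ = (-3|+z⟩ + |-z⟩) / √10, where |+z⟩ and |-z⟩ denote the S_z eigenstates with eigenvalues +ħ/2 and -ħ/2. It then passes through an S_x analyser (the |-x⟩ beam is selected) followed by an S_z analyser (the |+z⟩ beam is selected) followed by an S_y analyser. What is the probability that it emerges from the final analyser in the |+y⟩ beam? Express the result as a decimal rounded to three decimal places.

First analyser (S_x): P(|-x⟩) = |⟨-x|ψ⟩|² = 16/20.
After stage 1 the state is |-x⟩; P(|+z⟩) = |⟨+z|-x⟩|² = 1/2.
After stage 2 the state is |+z⟩; P(|+y⟩) = |⟨+y|+z⟩|² = 1/2.
Joint probability = 16/20 × 1/2 × 1/2 = 0.200.

0.200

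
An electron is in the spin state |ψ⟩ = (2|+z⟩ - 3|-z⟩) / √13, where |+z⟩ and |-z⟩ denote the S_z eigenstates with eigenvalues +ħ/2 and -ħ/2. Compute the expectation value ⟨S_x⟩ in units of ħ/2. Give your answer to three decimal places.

-0.923

⟨σ_x⟩ = 2 Re(a* b)/(|a|²+|b|²) with a = 2, b = -3.
a* b = -6, so ⟨σ_x⟩ = -12/13.
⟨S_x⟩ = (ħ/2)·⟨σ_x⟩.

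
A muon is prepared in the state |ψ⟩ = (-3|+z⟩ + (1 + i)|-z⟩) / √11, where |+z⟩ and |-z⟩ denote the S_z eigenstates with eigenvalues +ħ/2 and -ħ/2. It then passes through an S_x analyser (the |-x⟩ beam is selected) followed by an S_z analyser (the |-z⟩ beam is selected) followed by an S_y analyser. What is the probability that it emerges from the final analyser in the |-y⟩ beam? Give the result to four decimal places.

0.1932

First analyser (S_x): P(|-x⟩) = |⟨-x|ψ⟩|² = 17/22.
After stage 1 the state is |-x⟩; P(|-z⟩) = |⟨-z|-x⟩|² = 1/2.
After stage 2 the state is |-z⟩; P(|-y⟩) = |⟨-y|-z⟩|² = 1/2.
Joint probability = 17/22 × 1/2 × 1/2 = 0.1932.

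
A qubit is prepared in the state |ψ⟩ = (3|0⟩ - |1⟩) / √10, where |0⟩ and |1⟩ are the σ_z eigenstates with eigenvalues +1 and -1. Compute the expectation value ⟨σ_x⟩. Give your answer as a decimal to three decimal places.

⟨σ_x⟩ = 2 Re(a* b)/(|a|²+|b|²) with a = 3, b = -1.
a* b = -3, so ⟨σ_x⟩ = -6/10.

-0.600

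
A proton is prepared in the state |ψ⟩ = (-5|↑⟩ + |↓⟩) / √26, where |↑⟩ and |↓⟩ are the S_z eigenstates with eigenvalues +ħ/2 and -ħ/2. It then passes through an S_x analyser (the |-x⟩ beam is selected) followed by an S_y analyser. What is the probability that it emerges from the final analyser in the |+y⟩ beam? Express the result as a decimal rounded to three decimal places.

First analyser (S_x): P(|-x⟩) = |⟨-x|ψ⟩|² = 36/52.
After stage 1 the state is |-x⟩; P(|+y⟩) = |⟨+y|-x⟩|² = 1/2.
Joint probability = 36/52 × 1/2 = 0.346.

0.346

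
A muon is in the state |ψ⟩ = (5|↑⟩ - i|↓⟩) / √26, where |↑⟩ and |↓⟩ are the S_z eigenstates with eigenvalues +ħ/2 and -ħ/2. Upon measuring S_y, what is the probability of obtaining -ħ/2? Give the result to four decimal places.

|-y⟩ = (|↑⟩ - i|↓⟩)/√2, so ⟨-y|ψ⟩ = (6) / (√2·√26).
P = |6|² / 52 = 36/52.

0.6923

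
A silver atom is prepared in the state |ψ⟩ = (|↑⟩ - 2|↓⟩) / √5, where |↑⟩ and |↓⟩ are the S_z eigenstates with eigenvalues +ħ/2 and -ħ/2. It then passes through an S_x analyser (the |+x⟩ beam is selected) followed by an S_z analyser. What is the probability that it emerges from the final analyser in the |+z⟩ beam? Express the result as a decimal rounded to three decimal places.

First analyser (S_x): P(|+x⟩) = |⟨+x|ψ⟩|² = 1/10.
After stage 1 the state is |+x⟩; P(|+z⟩) = |⟨+z|+x⟩|² = 1/2.
Joint probability = 1/10 × 1/2 = 0.050.

0.050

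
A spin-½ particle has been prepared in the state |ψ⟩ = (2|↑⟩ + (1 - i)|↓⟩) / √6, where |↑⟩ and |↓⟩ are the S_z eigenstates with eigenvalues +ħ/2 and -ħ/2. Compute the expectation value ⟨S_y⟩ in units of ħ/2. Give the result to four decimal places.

⟨σ_y⟩ = 2 Im(a* b)/(|a|²+|b|²) with a = 2, b = (1 - i).
a* b = (2 - 2i), so ⟨σ_y⟩ = -4/6.
⟨S_y⟩ = (ħ/2)·⟨σ_y⟩.

-0.6667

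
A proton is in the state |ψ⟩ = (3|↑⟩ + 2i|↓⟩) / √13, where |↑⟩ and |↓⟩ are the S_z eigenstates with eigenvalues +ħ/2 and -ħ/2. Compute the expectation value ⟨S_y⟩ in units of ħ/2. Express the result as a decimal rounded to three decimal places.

⟨σ_y⟩ = 2 Im(a* b)/(|a|²+|b|²) with a = 3, b = 2i.
a* b = 6i, so ⟨σ_y⟩ = 12/13.
⟨S_y⟩ = (ħ/2)·⟨σ_y⟩.

0.923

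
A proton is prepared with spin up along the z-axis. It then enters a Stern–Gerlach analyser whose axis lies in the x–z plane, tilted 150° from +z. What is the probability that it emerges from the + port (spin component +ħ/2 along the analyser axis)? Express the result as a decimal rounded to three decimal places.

0.067

For spin-½, the probability of finding spin-up along an axis at angle θ to the initial spin direction is cos²(θ/2); spin-down is sin²(θ/2).
θ = 150°, so P = cos²(75°) ≈ 0.067.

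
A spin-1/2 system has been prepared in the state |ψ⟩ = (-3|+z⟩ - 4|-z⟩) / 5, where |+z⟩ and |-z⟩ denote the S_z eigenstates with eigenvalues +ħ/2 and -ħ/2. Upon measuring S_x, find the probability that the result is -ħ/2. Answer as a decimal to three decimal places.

0.020

|-x⟩ = (|+z⟩ - |-z⟩)/√2, so ⟨-x|ψ⟩ = (1) / (√2·5).
P = |1|² / 50 = 1/50.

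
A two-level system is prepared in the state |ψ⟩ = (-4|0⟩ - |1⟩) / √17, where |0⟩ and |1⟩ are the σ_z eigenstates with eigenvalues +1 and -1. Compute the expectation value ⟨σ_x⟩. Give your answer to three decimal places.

0.471

⟨σ_x⟩ = 2 Re(a* b)/(|a|²+|b|²) with a = -4, b = -1.
a* b = 4, so ⟨σ_x⟩ = 8/17.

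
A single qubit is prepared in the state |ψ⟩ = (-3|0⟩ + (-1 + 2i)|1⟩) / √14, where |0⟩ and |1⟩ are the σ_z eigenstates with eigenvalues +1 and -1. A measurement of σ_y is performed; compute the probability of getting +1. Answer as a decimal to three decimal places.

0.071

|+y⟩ = (|0⟩ + i|1⟩)/√2, so ⟨+y|ψ⟩ = (-1 + i) / (√2·√14).
P = |-1 + i|² / 28 = 2/28.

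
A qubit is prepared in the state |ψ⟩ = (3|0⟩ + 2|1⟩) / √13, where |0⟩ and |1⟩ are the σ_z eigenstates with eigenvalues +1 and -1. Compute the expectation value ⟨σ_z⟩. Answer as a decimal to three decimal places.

⟨σ_z⟩ = |a|² - |b|² divided by |a|²+|b|², with a, b the |0⟩, |1⟩ amplitudes.
= (9 - 4)/13 = 5/13.

0.385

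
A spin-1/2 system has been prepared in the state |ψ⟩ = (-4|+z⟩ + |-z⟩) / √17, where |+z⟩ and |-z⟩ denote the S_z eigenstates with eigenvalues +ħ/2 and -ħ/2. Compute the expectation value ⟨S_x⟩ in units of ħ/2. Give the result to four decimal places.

⟨σ_x⟩ = 2 Re(a* b)/(|a|²+|b|²) with a = -4, b = 1.
a* b = -4, so ⟨σ_x⟩ = -8/17.
⟨S_x⟩ = (ħ/2)·⟨σ_x⟩.

-0.4706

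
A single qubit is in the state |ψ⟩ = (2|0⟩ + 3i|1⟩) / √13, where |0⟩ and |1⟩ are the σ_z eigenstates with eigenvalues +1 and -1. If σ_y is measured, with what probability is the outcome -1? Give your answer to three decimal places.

0.038

|-y⟩ = (|0⟩ - i|1⟩)/√2, so ⟨-y|ψ⟩ = (-1) / (√2·√13).
P = |-1|² / 26 = 1/26.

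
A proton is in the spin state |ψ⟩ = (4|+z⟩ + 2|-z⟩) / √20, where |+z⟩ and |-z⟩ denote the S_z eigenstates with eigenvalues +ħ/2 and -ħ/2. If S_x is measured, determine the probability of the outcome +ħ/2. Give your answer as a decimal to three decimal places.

0.900

|+x⟩ = (|+z⟩ + |-z⟩)/√2, so ⟨+x|ψ⟩ = (6) / (√2·√20).
P = |6|² / 40 = 36/40.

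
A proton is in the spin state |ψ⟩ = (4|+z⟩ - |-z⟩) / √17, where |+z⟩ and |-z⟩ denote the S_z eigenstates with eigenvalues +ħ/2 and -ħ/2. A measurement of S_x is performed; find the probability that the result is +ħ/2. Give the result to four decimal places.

0.2647

|+x⟩ = (|+z⟩ + |-z⟩)/√2, so ⟨+x|ψ⟩ = (3) / (√2·√17).
P = |3|² / 34 = 9/34.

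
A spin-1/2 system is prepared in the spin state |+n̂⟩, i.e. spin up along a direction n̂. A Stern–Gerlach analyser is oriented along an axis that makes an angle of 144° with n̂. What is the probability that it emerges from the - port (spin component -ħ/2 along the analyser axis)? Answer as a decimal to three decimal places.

0.905

For spin-½, the probability of finding spin-up along an axis at angle θ to the initial spin direction is cos²(θ/2); spin-down is sin²(θ/2).
θ = 144°, so P = sin²(72°) ≈ 0.905.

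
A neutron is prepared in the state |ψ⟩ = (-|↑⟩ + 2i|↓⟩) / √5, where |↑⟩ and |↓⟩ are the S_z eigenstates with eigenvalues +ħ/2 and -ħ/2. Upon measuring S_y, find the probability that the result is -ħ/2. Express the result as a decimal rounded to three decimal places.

0.900

|-y⟩ = (|↑⟩ - i|↓⟩)/√2, so ⟨-y|ψ⟩ = (-3) / (√2·√5).
P = |-3|² / 10 = 9/10.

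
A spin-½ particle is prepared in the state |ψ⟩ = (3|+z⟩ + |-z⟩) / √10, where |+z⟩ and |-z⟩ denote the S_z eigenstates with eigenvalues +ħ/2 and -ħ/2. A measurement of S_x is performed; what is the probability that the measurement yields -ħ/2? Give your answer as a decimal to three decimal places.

|-x⟩ = (|+z⟩ - |-z⟩)/√2, so ⟨-x|ψ⟩ = (2) / (√2·√10).
P = |2|² / 20 = 4/20.

0.200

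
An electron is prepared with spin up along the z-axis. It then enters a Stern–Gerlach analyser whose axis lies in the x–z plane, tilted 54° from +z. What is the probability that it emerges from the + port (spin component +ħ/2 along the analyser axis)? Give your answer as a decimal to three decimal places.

For spin-½, the probability of finding spin-up along an axis at angle θ to the initial spin direction is cos²(θ/2); spin-down is sin²(θ/2).
θ = 54°, so P = cos²(27°) ≈ 0.794.

0.794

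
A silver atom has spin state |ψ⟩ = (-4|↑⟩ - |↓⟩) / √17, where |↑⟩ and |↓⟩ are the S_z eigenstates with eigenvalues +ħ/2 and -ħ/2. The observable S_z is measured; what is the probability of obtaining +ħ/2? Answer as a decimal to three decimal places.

The +ħ/2 outcome corresponds to |↑⟩. Its amplitude in |ψ⟩ is -4/√17.
P = |-4|² / 17 = 16/17.

0.941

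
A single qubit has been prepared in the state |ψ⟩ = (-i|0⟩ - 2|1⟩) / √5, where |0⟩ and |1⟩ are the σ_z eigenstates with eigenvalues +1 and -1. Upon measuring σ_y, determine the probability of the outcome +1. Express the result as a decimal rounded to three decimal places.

|+y⟩ = (|0⟩ + i|1⟩)/√2, so ⟨+y|ψ⟩ = (i) / (√2·√5).
P = |i|² / 10 = 1/10.

0.100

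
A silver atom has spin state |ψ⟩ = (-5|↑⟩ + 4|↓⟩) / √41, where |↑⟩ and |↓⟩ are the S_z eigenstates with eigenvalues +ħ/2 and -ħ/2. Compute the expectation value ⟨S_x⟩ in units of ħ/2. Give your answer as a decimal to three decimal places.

-0.976

⟨σ_x⟩ = 2 Re(a* b)/(|a|²+|b|²) with a = -5, b = 4.
a* b = -20, so ⟨σ_x⟩ = -40/41.
⟨S_x⟩ = (ħ/2)·⟨σ_x⟩.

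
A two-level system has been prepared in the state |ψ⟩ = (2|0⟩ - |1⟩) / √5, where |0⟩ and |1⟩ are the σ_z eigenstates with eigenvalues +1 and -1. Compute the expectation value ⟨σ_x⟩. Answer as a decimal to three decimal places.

-0.800

⟨σ_x⟩ = 2 Re(a* b)/(|a|²+|b|²) with a = 2, b = -1.
a* b = -2, so ⟨σ_x⟩ = -4/5.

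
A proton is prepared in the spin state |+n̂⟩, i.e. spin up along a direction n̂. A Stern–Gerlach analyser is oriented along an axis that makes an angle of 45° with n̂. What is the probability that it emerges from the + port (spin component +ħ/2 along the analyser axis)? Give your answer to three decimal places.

For spin-½, the probability of finding spin-up along an axis at angle θ to the initial spin direction is cos²(θ/2); spin-down is sin²(θ/2).
θ = 45°, so P = cos²(22.5°) ≈ 0.854.

0.854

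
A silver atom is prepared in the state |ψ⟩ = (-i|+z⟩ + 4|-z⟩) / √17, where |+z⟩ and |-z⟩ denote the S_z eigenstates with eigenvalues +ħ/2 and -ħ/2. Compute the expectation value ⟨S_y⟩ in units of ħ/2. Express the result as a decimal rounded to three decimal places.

⟨σ_y⟩ = 2 Im(a* b)/(|a|²+|b|²) with a = -i, b = 4.
a* b = 4i, so ⟨σ_y⟩ = 8/17.
⟨S_y⟩ = (ħ/2)·⟨σ_y⟩.

0.471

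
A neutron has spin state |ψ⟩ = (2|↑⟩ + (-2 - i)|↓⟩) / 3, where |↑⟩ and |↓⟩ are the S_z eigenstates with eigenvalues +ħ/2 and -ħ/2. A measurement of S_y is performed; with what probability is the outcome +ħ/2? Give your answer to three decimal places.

0.278

|+y⟩ = (|↑⟩ + i|↓⟩)/√2, so ⟨+y|ψ⟩ = (1 + 2i) / (√2·3).
P = |1 + 2i|² / 18 = 5/18.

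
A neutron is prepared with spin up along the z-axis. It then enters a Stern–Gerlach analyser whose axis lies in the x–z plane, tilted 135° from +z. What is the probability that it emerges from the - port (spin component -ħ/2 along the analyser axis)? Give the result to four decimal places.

0.8536

For spin-½, the probability of finding spin-up along an axis at angle θ to the initial spin direction is cos²(θ/2); spin-down is sin²(θ/2).
θ = 135°, so P = sin²(67.5°) ≈ 0.8536.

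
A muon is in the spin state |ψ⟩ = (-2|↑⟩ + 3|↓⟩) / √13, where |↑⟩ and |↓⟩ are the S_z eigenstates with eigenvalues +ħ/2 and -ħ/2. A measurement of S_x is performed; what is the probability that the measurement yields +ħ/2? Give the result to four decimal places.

|+x⟩ = (|↑⟩ + |↓⟩)/√2, so ⟨+x|ψ⟩ = (1) / (√2·√13).
P = |1|² / 26 = 1/26.

0.0385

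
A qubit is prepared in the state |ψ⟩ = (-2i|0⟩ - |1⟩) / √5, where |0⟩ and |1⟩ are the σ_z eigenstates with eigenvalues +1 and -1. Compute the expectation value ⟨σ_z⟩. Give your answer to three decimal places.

0.600

⟨σ_z⟩ = |a|² - |b|² divided by |a|²+|b|², with a, b the |0⟩, |1⟩ amplitudes.
= (4 - 1)/5 = 3/5.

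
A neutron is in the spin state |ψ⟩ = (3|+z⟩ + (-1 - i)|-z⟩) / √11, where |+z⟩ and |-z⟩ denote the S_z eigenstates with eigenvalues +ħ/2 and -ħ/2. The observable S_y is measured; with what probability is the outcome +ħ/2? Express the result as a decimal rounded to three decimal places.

|+y⟩ = (|+z⟩ + i|-z⟩)/√2, so ⟨+y|ψ⟩ = (2 + i) / (√2·√11).
P = |2 + i|² / 22 = 5/22.

0.227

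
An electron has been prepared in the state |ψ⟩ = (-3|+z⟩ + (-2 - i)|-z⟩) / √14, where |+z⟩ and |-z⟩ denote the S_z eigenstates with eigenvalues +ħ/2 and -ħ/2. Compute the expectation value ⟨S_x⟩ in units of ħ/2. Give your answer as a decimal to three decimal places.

⟨σ_x⟩ = 2 Re(a* b)/(|a|²+|b|²) with a = -3, b = (-2 - i).
a* b = (6 + 3i), so ⟨σ_x⟩ = 12/14.
⟨S_x⟩ = (ħ/2)·⟨σ_x⟩.

0.857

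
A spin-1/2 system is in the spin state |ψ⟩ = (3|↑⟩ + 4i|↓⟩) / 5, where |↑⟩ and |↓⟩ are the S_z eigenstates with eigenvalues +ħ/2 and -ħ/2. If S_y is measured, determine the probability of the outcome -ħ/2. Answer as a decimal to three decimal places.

|-y⟩ = (|↑⟩ - i|↓⟩)/√2, so ⟨-y|ψ⟩ = (-1) / (√2·5).
P = |-1|² / 50 = 1/50.

0.020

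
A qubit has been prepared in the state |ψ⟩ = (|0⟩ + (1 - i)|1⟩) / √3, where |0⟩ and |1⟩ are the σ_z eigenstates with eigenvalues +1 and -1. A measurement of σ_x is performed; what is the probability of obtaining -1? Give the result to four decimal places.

|-x⟩ = (|0⟩ - |1⟩)/√2, so ⟨-x|ψ⟩ = (i) / (√2·√3).
P = |i|² / 6 = 1/6.

0.1667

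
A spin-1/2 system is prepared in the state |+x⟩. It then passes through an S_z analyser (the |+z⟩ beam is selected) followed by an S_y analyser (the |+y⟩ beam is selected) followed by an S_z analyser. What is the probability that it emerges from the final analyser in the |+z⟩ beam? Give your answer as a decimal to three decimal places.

First analyser (S_z): from |+x⟩, P(|+z⟩) = 1/2.
After stage 1 the state is |+z⟩; P(|+y⟩) = |⟨+y|+z⟩|² = 1/2.
After stage 2 the state is |+y⟩; P(|+z⟩) = |⟨+z|+y⟩|² = 1/2.
Joint probability = 1/2 × 1/2 × 1/2 = 0.125.

0.125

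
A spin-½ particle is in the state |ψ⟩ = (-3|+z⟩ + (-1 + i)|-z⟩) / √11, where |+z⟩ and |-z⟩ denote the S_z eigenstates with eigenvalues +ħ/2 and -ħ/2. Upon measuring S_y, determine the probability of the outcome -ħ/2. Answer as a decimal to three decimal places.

0.773

|-y⟩ = (|+z⟩ - i|-z⟩)/√2, so ⟨-y|ψ⟩ = (-4 - i) / (√2·√11).
P = |-4 - i|² / 22 = 17/22.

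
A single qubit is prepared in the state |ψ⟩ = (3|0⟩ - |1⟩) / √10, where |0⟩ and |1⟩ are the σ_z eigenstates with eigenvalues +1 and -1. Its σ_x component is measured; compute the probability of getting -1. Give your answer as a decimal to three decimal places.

|-x⟩ = (|0⟩ - |1⟩)/√2, so ⟨-x|ψ⟩ = (4) / (√2·√10).
P = |4|² / 20 = 16/20.

0.800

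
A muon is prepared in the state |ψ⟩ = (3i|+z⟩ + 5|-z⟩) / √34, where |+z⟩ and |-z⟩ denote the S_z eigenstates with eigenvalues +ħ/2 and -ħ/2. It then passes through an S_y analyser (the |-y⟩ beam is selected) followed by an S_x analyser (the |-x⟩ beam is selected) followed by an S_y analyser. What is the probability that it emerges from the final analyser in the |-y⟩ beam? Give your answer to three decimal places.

First analyser (S_y): P(|-y⟩) = |⟨-y|ψ⟩|² = 64/68.
After stage 1 the state is |-y⟩; P(|-x⟩) = |⟨-x|-y⟩|² = 1/2.
After stage 2 the state is |-x⟩; P(|-y⟩) = |⟨-y|-x⟩|² = 1/2.
Joint probability = 64/68 × 1/2 × 1/2 = 0.235.

0.235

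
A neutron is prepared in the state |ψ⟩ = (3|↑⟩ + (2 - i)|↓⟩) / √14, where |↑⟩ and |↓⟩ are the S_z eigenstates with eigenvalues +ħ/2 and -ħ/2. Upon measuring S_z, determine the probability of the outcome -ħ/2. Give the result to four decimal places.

0.3571

The -ħ/2 outcome corresponds to |↓⟩. Its amplitude in |ψ⟩ is (2 - i)/√14.
P = |2 - i|² / 14 = 5/14.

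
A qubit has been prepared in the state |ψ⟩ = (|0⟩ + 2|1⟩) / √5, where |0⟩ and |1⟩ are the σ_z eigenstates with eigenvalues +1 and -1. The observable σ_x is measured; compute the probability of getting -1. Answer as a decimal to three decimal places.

|-x⟩ = (|0⟩ - |1⟩)/√2, so ⟨-x|ψ⟩ = (-1) / (√2·√5).
P = |-1|² / 10 = 1/10.

0.100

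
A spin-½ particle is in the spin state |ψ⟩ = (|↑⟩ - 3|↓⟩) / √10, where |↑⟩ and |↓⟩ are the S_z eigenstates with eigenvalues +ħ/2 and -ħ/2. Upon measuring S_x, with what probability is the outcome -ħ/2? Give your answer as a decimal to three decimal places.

|-x⟩ = (|↑⟩ - |↓⟩)/√2, so ⟨-x|ψ⟩ = (4) / (√2·√10).
P = |4|² / 20 = 16/20.

0.800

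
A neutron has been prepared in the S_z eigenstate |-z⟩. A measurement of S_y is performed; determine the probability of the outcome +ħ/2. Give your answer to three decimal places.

In the S_z basis, |-z⟩ = |-z⟩ and |+y⟩ = (|+z⟩ + i|-z⟩)/√2.
|⟨+y|-z⟩|² = 1/2.

0.500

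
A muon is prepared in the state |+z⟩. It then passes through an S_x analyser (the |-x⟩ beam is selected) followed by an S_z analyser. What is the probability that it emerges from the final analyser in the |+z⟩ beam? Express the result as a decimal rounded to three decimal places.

First analyser (S_x): from |+z⟩, P(|-x⟩) = 1/2.
After stage 1 the state is |-x⟩; P(|+z⟩) = |⟨+z|-x⟩|² = 1/2.
Joint probability = 1/2 × 1/2 = 0.250.

0.250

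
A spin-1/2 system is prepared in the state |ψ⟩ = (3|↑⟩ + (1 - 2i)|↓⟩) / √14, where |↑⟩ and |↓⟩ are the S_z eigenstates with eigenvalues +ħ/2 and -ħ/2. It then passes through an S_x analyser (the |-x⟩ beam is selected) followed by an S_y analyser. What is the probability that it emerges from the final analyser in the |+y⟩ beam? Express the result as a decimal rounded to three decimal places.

0.143

First analyser (S_x): P(|-x⟩) = |⟨-x|ψ⟩|² = 8/28.
After stage 1 the state is |-x⟩; P(|+y⟩) = |⟨+y|-x⟩|² = 1/2.
Joint probability = 8/28 × 1/2 = 0.143.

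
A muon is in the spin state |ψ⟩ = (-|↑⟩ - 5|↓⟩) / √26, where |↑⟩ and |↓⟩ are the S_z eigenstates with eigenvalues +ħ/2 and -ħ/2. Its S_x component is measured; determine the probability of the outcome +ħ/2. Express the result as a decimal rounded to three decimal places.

|+x⟩ = (|↑⟩ + |↓⟩)/√2, so ⟨+x|ψ⟩ = (-6) / (√2·√26).
P = |-6|² / 52 = 36/52.

0.692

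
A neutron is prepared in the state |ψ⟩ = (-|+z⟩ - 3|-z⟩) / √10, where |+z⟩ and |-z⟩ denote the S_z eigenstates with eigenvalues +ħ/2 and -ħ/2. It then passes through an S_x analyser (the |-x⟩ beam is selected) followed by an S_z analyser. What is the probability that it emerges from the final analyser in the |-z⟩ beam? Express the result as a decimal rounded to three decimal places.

0.100

First analyser (S_x): P(|-x⟩) = |⟨-x|ψ⟩|² = 4/20.
After stage 1 the state is |-x⟩; P(|-z⟩) = |⟨-z|-x⟩|² = 1/2.
Joint probability = 4/20 × 1/2 = 0.100.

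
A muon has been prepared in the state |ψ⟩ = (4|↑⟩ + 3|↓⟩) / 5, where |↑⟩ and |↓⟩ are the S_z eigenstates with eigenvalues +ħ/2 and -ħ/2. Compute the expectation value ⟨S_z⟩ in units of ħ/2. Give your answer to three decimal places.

0.280

⟨σ_z⟩ = |a|² - |b|² divided by |a|²+|b|², with a, b the |↑⟩, |↓⟩ amplitudes.
= (16 - 9)/25 = 7/25.
⟨S_z⟩ = (ħ/2)·⟨σ_z⟩.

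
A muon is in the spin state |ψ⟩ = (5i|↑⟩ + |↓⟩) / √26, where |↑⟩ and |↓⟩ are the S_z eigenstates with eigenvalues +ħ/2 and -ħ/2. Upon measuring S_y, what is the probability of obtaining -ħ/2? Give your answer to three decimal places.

|-y⟩ = (|↑⟩ - i|↓⟩)/√2, so ⟨-y|ψ⟩ = (6i) / (√2·√26).
P = |6i|² / 52 = 36/52.

0.692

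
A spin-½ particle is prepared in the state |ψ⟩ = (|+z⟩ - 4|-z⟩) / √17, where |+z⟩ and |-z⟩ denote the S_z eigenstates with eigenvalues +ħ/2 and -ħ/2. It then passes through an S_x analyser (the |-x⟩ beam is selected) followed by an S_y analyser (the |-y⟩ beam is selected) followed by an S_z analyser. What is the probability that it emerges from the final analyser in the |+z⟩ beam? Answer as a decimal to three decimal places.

First analyser (S_x): P(|-x⟩) = |⟨-x|ψ⟩|² = 25/34.
After stage 1 the state is |-x⟩; P(|-y⟩) = |⟨-y|-x⟩|² = 1/2.
After stage 2 the state is |-y⟩; P(|+z⟩) = |⟨+z|-y⟩|² = 1/2.
Joint probability = 25/34 × 1/2 × 1/2 = 0.184.

0.184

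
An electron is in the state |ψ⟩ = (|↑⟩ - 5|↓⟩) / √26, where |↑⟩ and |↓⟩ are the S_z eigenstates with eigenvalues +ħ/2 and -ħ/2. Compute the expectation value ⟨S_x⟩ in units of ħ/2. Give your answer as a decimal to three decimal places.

-0.385

⟨σ_x⟩ = 2 Re(a* b)/(|a|²+|b|²) with a = 1, b = -5.
a* b = -5, so ⟨σ_x⟩ = -10/26.
⟨S_x⟩ = (ħ/2)·⟨σ_x⟩.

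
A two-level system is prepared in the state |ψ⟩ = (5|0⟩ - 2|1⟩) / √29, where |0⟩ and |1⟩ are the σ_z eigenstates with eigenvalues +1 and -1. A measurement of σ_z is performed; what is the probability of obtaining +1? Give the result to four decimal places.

0.8621

The +1 outcome corresponds to |0⟩. Its amplitude in |ψ⟩ is 5/√29.
P = |5|² / 29 = 25/29.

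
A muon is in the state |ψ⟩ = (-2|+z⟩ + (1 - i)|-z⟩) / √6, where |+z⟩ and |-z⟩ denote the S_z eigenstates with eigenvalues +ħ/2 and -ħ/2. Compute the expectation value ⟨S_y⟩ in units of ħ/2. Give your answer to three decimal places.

0.667

⟨σ_y⟩ = 2 Im(a* b)/(|a|²+|b|²) with a = -2, b = (1 - i).
a* b = (-2 + 2i), so ⟨σ_y⟩ = 4/6.
⟨S_y⟩ = (ħ/2)·⟨σ_y⟩.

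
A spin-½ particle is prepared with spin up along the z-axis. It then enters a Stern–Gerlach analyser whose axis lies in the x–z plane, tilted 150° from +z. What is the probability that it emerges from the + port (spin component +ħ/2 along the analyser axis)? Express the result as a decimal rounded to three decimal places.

For spin-½, the probability of finding spin-up along an axis at angle θ to the initial spin direction is cos²(θ/2); spin-down is sin²(θ/2).
θ = 150°, so P = cos²(75°) ≈ 0.067.

0.067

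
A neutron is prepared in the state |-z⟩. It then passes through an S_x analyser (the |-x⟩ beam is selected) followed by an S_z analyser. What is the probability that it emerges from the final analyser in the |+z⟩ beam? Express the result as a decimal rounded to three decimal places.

0.250

First analyser (S_x): from |-z⟩, P(|-x⟩) = 1/2.
After stage 1 the state is |-x⟩; P(|+z⟩) = |⟨+z|-x⟩|² = 1/2.
Joint probability = 1/2 × 1/2 = 0.250.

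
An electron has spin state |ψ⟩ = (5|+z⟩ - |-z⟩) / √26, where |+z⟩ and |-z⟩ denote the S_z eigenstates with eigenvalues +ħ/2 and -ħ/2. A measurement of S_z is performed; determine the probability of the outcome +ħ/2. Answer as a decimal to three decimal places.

0.962

The +ħ/2 outcome corresponds to |+z⟩. Its amplitude in |ψ⟩ is 5/√26.
P = |5|² / 26 = 25/26.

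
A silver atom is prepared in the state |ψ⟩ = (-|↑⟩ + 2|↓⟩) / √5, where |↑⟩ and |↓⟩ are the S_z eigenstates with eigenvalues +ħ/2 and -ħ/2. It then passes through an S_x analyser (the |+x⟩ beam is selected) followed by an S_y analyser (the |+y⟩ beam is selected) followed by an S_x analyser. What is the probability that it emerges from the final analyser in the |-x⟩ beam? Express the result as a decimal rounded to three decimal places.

0.025

First analyser (S_x): P(|+x⟩) = |⟨+x|ψ⟩|² = 1/10.
After stage 1 the state is |+x⟩; P(|+y⟩) = |⟨+y|+x⟩|² = 1/2.
After stage 2 the state is |+y⟩; P(|-x⟩) = |⟨-x|+y⟩|² = 1/2.
Joint probability = 1/10 × 1/2 × 1/2 = 0.025.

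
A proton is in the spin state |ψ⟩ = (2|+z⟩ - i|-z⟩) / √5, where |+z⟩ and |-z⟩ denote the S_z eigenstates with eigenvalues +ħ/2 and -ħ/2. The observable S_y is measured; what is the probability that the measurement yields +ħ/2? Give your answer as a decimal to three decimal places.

0.100

|+y⟩ = (|+z⟩ + i|-z⟩)/√2, so ⟨+y|ψ⟩ = (1) / (√2·√5).
P = |1|² / 10 = 1/10.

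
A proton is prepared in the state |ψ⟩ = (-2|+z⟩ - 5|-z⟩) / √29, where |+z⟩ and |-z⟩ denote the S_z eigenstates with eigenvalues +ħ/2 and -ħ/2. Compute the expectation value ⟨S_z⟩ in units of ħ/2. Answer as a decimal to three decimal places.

⟨σ_z⟩ = |a|² - |b|² divided by |a|²+|b|², with a, b the |+z⟩, |-z⟩ amplitudes.
= (4 - 25)/29 = -21/29.
⟨S_z⟩ = (ħ/2)·⟨σ_z⟩.

-0.724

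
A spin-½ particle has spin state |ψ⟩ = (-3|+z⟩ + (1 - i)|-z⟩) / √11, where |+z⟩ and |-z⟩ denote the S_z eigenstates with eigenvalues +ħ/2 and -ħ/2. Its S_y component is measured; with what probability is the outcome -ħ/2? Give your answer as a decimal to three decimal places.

0.227

|-y⟩ = (|+z⟩ - i|-z⟩)/√2, so ⟨-y|ψ⟩ = (-2 + i) / (√2·√11).
P = |-2 + i|² / 22 = 5/22.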